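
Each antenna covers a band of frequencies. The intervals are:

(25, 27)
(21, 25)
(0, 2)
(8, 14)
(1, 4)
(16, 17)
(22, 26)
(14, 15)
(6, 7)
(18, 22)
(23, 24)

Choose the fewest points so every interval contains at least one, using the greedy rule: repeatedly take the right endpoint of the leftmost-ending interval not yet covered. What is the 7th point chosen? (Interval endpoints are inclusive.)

27

Sort by right endpoint; whenever an interval is uncovered, place a point at its right end.
Sorted: [0,2] [1,4] [6,7] [8,14] [14,15] [16,17] [18,22] [23,24] [21,25] [22,26] [25,27]
{[0,2],[1,4]} hit by 2; {[6,7]} hit by 7; {[8,14],[14,15]} hit by 14; {[16,17]} hit by 17; {[18,22]} hit by 22; {[23,24],[21,25],[22,26]} hit by 24; {[25,27]} hit by 27.
Points: 2, 7, 14, 17, 22, 24, 27 (7 total).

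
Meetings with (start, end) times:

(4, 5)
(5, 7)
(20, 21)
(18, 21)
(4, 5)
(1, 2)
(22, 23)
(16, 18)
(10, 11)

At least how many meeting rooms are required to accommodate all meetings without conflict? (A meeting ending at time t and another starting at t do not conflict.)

2

The answer is the maximum number of intervals overlapping at any instant.
Events (time:±→running): 1:+→1 2:-→0 4:+→1 4:+→2 … peak 2.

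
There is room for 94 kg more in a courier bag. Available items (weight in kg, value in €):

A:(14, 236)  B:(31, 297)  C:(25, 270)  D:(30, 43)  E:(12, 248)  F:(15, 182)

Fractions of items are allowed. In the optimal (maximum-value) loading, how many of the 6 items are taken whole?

Ratios (sorted): E 20.67, A 16.86, F 12.13, C 10.80, B 9.58, D 1.43
take E (12 @ 248); take A (14 @ 236); take F (15 @ 182); take C (25 @ 270); take 28/31 of B → 268.26. Capacity used 94/94.
4 item(s) taken whole; one partial (take 28/31 of B).

4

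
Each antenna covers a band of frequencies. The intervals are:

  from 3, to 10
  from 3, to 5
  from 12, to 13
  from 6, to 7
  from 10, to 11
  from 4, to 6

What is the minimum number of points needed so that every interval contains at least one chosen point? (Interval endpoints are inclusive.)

4

Process intervals by earliest right end; each time one isn't hit yet, stab at its right endpoint.
Sorted: [3,5] [4,6] [6,7] [3,10] [10,11] [12,13]
{[3,5],[4,6]} hit by 5; {[6,7],[3,10]} hit by 7; {[10,11]} hit by 11; {[12,13]} hit by 13.
Points: 5, 7, 11, 13 (4 total).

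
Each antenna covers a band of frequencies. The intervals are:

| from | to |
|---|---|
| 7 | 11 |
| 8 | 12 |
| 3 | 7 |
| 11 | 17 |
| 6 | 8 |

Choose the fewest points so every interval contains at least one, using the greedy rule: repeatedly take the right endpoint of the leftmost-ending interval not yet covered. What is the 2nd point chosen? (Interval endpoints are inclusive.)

12

Sort by right endpoint; whenever an interval is uncovered, place a point at its right end.
Sorted: [3,7] [6,8] [7,11] [8,12] [11,17]
{[3,7],[6,8],[7,11]} hit by 7; {[8,12],[11,17]} hit by 12.
Points: 7, 12 (2 total).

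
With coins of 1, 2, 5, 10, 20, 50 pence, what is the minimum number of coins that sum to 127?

Use the largest denomination that fits, subtract, and repeat.
127 − 2×50→27 − 1×20→7 − 1×5→2 − 1×2→0
Total coins = 2 + 1 + 1 + 1 = 5

5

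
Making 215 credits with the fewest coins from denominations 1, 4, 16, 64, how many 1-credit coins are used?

Use the largest denomination that fits, subtract, and repeat.
215 − 3×64→23 − 1×16→7 − 1×4→3 − 3×1→0
Count of 1: 3

3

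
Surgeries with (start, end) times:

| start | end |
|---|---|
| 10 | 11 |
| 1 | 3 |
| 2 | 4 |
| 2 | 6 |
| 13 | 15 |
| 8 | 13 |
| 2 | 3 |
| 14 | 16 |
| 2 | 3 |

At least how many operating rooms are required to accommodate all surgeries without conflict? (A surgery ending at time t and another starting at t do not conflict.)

5

Count concurrent intervals with a sweep; the peak is the room count.
Events (time:±→running): 1:+→1 2:+→2 2:+→3 2:+→4 2:+→5 … peak 5.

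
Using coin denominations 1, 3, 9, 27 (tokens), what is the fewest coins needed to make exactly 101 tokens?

Greedy: take as many of the largest coin as possible, then repeat with the remainder.
101 = 3×27 + 2×9 + 2×1
Total coins = 3 + 2 + 2 = 7

7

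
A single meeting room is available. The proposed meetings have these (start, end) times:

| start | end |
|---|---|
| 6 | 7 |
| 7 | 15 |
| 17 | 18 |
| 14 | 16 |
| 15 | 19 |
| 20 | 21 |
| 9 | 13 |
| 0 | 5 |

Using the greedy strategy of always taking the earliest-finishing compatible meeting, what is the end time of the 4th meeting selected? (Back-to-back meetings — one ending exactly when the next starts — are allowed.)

16

Order by finish time; keep every interval that doesn't clash with the previous kept one.
By end time: (0,5), (6,7), (9,13), (7,15), (14,16), (17,18), (15,19), (20,21).
Pick (0,5); next start ≥ 5 → (6,7); next start ≥ 7 → (9,13); next start ≥ 13 → (14,16); next start ≥ 16 → (17,18); next start ≥ 18 → (20,21).
Selected: (0,5) (6,7) (9,13) (14,16) (17,18) (20,21)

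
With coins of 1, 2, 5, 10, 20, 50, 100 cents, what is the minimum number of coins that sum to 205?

Use the largest denomination that fits, subtract, and repeat.
205 − 2×100→5 − 1×5→0
Total coins = 2 + 1 = 3

3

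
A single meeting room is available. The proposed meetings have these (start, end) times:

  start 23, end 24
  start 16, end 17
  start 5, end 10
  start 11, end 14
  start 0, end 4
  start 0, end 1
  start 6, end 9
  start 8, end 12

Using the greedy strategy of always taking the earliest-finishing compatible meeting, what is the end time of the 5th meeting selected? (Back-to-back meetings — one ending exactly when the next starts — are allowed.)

24

Sorted by end: (0,1)  (0,4)  (6,9)  (5,10)  (8,12)  (11,14)  (16,17)  (23,24)
take (0,1); take (6,9); skip (8,12); take (11,14); take (16,17); take (23,24).
Selected: (0,1) (6,9) (11,14) (16,17) (23,24)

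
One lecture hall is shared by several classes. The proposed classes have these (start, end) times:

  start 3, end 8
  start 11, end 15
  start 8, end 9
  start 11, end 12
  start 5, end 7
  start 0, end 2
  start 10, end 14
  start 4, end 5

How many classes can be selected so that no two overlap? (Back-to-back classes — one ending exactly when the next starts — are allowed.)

Order by finish time; keep every interval that doesn't clash with the previous kept one.
Sorted by end: (0,2)  (4,5)  (5,7)  (3,8)  (8,9)  (11,12)  (10,14)  (11,15)
take (0,2); take (4,5); take (5,7); take (8,9); take (11,12).
Selected 5 classes.

5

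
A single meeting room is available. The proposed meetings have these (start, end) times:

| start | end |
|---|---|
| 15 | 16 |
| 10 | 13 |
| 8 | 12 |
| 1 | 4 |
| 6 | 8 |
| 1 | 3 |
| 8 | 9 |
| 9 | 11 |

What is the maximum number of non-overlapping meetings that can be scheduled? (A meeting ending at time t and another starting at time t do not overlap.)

5

Sorted by end: (1,3)  (1,4)  (6,8)  (8,9)  (9,11)  (8,12)  (10,13)  (15,16)
take (1,3); skip (1,4); take (6,8); take (8,9); take (9,11); take (15,16).
Selected 5 meetings.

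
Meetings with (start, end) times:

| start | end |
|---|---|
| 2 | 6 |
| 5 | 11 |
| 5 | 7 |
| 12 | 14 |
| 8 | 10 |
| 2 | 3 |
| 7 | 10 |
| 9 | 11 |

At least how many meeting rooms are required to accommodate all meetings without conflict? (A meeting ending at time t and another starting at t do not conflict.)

4

Count concurrent intervals with a sweep; the peak is the room count.
starts: [2, 2, 5, 5, 7, 8, 9, 12]
ends:   [3, 6, 7, 10, 10, 11, 11, 14]
s2→1 s2→2 e3→1 s5→2 s5→3 e6→2 e7→1 s7→2 s8→3 s9→4  — peak 4.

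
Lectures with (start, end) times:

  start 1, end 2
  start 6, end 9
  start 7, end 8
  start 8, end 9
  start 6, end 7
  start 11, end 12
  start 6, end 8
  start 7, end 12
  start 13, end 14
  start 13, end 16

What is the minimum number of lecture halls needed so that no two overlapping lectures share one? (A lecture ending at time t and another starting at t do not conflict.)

4

Events (time:±→running): 1:+→1 2:-→0 6:+→1 6:+→2 6:+→3 7:-→2 7:+→3 7:+→4 … peak 4.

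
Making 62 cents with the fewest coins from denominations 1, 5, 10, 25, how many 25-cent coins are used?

2

Use the largest denomination that fits, subtract, and repeat.
62 − 2×25→12 − 1×10→2 − 2×1→0
Count of 25: 2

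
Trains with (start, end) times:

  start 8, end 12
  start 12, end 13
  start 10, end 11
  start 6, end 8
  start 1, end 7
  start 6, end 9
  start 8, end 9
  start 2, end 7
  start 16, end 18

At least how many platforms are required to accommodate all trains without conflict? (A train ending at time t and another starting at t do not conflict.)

Count concurrent intervals with a sweep; the peak is the room count.
starts: [1, 2, 6, 6, 8, 8, 10, 12, 16]
ends:   [7, 7, 8, 9, 9, 11, 12, 13, 18]
s1→1 s2→2 s6→3 s6→4  — peak 4.

4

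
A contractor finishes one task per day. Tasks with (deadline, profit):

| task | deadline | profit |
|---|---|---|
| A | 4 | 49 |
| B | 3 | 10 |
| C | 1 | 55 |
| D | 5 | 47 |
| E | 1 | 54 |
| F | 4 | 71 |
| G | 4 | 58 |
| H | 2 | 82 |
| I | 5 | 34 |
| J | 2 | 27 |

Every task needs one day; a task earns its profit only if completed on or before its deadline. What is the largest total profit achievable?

313

Take jobs in profit order; each goes to the latest open slot no later than its deadline.
Profit order: H=82 F=71 G=58 C=55 E=54 A=49 D=47 I=34 J=27 B=10
Assign: H→slot 2, F→slot 4, G→slot 3, C→slot 1, E skipped, A skipped, D→slot 5, I skipped, J skipped, B skipped.
Slots: [1:C] [2:H] [3:G] [4:F] [5:D]
Profit = 55 + 82 + 58 + 71 + 47 = 313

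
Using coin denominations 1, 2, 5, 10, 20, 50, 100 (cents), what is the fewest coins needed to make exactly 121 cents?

121 − 1×100→21 − 1×20→1 − 1×1→0
Total coins = 1 + 1 + 1 = 3

3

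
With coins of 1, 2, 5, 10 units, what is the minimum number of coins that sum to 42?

42 − 4×10→2 − 1×2→0
Total coins = 4 + 1 = 5

5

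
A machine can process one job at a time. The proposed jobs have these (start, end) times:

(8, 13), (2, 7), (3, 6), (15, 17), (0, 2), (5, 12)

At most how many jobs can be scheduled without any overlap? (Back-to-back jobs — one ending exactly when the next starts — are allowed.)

4

Sort by end time and greedily take each interval whose start is ≥ the last chosen end.
Sorted by end: (0,2)  (3,6)  (2,7)  (5,12)  (8,13)  (15,17)
take (0,2); take (3,6); take (8,13); take (15,17).
Selected 4 jobs.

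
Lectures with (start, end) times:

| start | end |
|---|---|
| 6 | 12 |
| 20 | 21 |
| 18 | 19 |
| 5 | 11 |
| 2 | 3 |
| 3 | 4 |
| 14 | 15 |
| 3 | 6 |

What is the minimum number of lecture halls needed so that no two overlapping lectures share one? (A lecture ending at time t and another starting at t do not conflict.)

2

starts: [2, 3, 3, 5, 6, 14, 18, 20]
ends:   [3, 4, 6, 11, 12, 15, 19, 21]
s2→1 e3→0 s3→1 s3→2  — peak 2.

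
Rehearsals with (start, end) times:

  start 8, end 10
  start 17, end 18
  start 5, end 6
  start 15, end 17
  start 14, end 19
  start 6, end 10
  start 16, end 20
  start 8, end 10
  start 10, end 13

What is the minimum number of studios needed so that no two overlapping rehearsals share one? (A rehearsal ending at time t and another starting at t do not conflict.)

Count concurrent intervals with a sweep; the peak is the room count.
starts: [5, 6, 8, 8, 10, 14, 15, 16, 17]
ends:   [6, 10, 10, 10, 13, 17, 18, 19, 20]
s5→1 e6→0 s6→1 s8→2 s8→3  — peak 3.

3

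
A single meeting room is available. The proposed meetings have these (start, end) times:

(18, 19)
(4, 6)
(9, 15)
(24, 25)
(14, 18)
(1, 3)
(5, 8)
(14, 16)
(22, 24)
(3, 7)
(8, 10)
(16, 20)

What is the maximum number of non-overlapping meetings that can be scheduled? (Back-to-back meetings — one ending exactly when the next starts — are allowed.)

By end time: (1,3), (4,6), (3,7), (5,8), (8,10), (9,15), (14,16), (14,18), (18,19), (16,20), (22,24), (24,25).
Pick (1,3); next start ≥ 3 → (4,6); next start ≥ 6 → (8,10); next start ≥ 10 → (14,16); next start ≥ 16 → (18,19); next start ≥ 19 → (22,24); next start ≥ 24 → (24,25).
Selected 7 meetings.

7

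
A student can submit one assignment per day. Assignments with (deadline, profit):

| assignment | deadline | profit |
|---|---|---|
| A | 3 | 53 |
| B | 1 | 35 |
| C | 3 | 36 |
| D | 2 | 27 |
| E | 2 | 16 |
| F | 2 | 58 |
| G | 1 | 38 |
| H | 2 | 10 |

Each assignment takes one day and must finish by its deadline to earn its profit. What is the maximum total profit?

149

Take jobs in profit order; each goes to the latest open slot no later than its deadline.
By profit: F(d2,58), A(d3,53), G(d1,38), C(d3,36), B(d1,35), D(d2,27), E(d2,16), H(d2,10)
F→slot 2; A→slot 3; G→slot 1; C skipped; B skipped; D skipped; E skipped; H skipped.
Profit = 38 + 58 + 53 = 149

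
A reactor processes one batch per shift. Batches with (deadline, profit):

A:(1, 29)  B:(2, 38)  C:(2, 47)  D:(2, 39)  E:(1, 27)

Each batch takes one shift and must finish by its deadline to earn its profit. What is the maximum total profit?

By profit: C(d2,47), D(d2,39), B(d2,38), A(d1,29), E(d1,27)
C→slot 2; D→slot 1; B skipped; A skipped; E skipped.
Profit = 39 + 47 = 86

86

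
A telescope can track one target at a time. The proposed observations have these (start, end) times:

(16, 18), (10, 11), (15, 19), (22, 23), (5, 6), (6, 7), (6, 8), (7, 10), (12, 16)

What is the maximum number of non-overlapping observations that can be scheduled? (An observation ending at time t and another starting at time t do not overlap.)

Sorted by end: (5,6)  (6,7)  (6,8)  (7,10)  (10,11)  (12,16)  (16,18)  (15,19)  (22,23)
take (5,6); take (6,7); take (7,10); take (10,11); take (12,16); take (16,18); take (22,23).
Selected 7 observations.

7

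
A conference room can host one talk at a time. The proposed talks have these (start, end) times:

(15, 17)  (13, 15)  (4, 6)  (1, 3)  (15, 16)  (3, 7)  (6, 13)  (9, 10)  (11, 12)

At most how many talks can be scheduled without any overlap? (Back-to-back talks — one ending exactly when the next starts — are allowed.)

Order by finish time; keep every interval that doesn't clash with the previous kept one.
By end time: (1,3), (4,6), (3,7), (9,10), (11,12), (6,13), (13,15), (15,16), (15,17).
Pick (1,3); next start ≥ 3 → (4,6); next start ≥ 6 → (9,10); next start ≥ 10 → (11,12); next start ≥ 12 → (13,15); next start ≥ 15 → (15,16).
Selected 6 talks.

6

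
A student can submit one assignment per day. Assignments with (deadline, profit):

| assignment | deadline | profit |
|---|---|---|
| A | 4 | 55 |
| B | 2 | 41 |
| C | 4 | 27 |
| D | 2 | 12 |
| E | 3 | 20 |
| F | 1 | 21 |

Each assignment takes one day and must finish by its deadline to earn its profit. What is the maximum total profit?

144

Sort by profit descending; place each in the latest free slot ≤ its deadline.
By profit: A(d4,55), B(d2,41), C(d4,27), F(d1,21), E(d3,20), D(d2,12)
A→slot 4; B→slot 2; C→slot 3; F→slot 1; E skipped; D skipped.
Profit = 21 + 41 + 27 + 55 = 144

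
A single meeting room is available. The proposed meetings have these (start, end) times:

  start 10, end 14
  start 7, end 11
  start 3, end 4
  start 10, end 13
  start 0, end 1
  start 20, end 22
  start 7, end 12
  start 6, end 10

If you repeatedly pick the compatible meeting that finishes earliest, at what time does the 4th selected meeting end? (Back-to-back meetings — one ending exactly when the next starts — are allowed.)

Greedy by earliest finish: after sorting by end time, pick each interval compatible with the last pick.
Sorted by end: (0,1)  (3,4)  (6,10)  (7,11)  (7,12)  (10,13)  (10,14)  (20,22)
take (0,1); take (3,4); take (6,10); take (10,13); take (20,22).
Selected: (0,1) (3,4) (6,10) (10,13) (20,22)

13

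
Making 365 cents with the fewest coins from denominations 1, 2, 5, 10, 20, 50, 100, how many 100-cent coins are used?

Use the largest denomination that fits, subtract, and repeat.
365 − 3×100→65 − 1×50→15 − 1×10→5 − 1×5→0
Count of 100: 3

3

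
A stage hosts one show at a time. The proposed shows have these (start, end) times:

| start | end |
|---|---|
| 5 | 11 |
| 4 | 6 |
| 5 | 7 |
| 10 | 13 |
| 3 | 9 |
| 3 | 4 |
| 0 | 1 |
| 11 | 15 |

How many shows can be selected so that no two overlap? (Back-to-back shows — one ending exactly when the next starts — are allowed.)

4

Sorted by end: (0,1)  (3,4)  (4,6)  (5,7)  (3,9)  (5,11)  (10,13)  (11,15)
take (0,1); take (3,4); take (4,6); skip (5,11); take (10,13).
Selected 4 shows.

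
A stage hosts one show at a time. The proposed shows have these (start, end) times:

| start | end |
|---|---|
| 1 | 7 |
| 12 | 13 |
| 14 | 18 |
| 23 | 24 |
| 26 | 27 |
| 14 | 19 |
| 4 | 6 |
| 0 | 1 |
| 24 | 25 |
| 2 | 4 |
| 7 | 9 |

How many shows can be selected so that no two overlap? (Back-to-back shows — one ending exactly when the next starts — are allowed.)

Sorted by end: (0,1)  (2,4)  (4,6)  (1,7)  (7,9)  (12,13)  (14,18)  (14,19)  (23,24)  (24,25)  (26,27)
take (0,1); take (2,4); take (4,6); take (7,9); take (12,13); take (14,18); skip (14,19); take (23,24); take (24,25); take (26,27).
Selected 9 shows.

9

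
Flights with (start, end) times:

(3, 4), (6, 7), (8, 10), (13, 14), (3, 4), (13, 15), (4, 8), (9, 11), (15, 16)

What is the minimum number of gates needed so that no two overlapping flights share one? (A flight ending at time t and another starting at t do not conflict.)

The answer is the maximum number of intervals overlapping at any instant.
Events (time:±→running): 3:+→1 3:+→2 … peak 2.

2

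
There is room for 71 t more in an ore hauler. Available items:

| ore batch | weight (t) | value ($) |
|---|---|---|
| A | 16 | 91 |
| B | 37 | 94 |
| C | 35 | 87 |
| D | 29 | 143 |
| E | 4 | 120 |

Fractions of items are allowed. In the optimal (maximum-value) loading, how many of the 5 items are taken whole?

3

Order: E (120/4=30.00) > A (91/16=5.69) > D (143/29=4.93) > B (94/37=2.54) > C (87/35=2.49)
Fill: take E (4 @ 120) → take A (16 @ 91) → take D (29 @ 143) → take 22/37 of B → 55.89; 71/71 used.
3 item(s) taken whole; one partial (take 22/37 of B).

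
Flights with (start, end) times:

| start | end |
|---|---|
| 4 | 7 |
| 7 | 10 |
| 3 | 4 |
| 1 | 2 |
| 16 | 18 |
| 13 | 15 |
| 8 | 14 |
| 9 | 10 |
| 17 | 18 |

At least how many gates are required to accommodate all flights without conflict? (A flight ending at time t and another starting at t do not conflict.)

3

Events (time:±→running): 1:+→1 2:-→0 3:+→1 4:-→0 4:+→1 7:-→0 7:+→1 8:+→2 9:+→3 … peak 3.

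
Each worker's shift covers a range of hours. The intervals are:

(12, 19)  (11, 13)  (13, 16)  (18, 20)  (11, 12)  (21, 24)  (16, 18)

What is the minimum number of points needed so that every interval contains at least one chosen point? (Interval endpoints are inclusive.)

4

Process intervals by earliest right end; each time one isn't hit yet, stab at its right endpoint.
Sorted: [11,12] [11,13] [13,16] [16,18] [12,19] [18,20] [21,24]
{[11,12],[11,13]} hit by 12; {[13,16],[16,18],[12,19]} hit by 16; {[18,20]} hit by 20; {[21,24]} hit by 24.
Points: 12, 16, 20, 24 (4 total).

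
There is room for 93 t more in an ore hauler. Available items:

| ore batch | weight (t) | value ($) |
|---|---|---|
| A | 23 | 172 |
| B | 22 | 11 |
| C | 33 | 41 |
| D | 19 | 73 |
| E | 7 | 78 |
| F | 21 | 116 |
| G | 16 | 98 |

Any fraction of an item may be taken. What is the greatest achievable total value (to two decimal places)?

Sort by value per unit weight and fill in that order.
Ratios (sorted): E 11.14, A 7.48, G 6.12, F 5.52, D 3.84, C 1.24, B 0.50
take E (7 @ 78); take A (23 @ 172); take G (16 @ 98); take F (21 @ 116); take D (19 @ 73); take 7/33 of C → 8.70. Capacity used 93/93.
Total value = 545.70

545.70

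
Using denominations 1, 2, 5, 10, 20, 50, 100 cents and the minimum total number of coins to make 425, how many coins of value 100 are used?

425 − 4×100→25 − 1×20→5 − 1×5→0
Count of 100: 4

4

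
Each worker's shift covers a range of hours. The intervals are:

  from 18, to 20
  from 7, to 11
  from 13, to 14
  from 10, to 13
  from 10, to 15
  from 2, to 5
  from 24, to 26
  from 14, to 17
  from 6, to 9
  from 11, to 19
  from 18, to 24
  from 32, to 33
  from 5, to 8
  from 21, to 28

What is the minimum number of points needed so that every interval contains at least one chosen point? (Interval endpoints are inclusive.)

7

Sorted: [2,5] [5,8] [6,9] [7,11] [10,13] [13,14] [10,15] [14,17] [11,19] [18,20] [18,24] [24,26] [21,28] [32,33]
{[2,5],[5,8]} hit by 5; {[6,9],[7,11]} hit by 9; {[10,13],[13,14],[10,15]} hit by 13; {[14,17],[11,19]} hit by 17; {[18,20],[18,24]} hit by 20; {[24,26],[21,28]} hit by 26; {[32,33]} hit by 33.
Points: 5, 9, 13, 17, 20, 26, 33 (7 total).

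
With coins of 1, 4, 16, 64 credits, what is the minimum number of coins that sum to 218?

8

Use the largest denomination that fits, subtract, and repeat.
218 = 3×64 + 1×16 + 2×4 + 2×1
Total coins = 3 + 1 + 2 + 2 = 8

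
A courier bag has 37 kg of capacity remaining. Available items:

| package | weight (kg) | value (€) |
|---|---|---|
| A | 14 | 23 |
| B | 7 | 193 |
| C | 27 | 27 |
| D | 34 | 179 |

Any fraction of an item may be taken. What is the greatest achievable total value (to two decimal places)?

350.94

Order: B (193/7=27.57) > D (179/34=5.26) > A (23/14=1.64) > C (27/27=1.00)
Fill: take B (7 @ 193) → take 30/34 of D → 157.94; 37/37 used.
Total value = 350.94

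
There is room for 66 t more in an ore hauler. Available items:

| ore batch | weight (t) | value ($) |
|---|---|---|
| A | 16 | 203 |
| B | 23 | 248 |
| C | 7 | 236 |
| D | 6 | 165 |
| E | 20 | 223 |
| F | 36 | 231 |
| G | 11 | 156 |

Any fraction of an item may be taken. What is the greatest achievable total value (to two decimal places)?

Greedy by value/weight ratio, highest first.
Order: C (236/7=33.71) > D (165/6=27.50) > G (156/11=14.18) > A (203/16=12.69) > E (223/20=11.15) > B (248/23=10.78) > F (231/36=6.42)
Fill: take C (7 @ 236) → take D (6 @ 165) → take G (11 @ 156) → take A (16 @ 203) → take E (20 @ 223) → take 6/23 of B → 64.70; 66/66 used.
Total value = 1047.70

1047.70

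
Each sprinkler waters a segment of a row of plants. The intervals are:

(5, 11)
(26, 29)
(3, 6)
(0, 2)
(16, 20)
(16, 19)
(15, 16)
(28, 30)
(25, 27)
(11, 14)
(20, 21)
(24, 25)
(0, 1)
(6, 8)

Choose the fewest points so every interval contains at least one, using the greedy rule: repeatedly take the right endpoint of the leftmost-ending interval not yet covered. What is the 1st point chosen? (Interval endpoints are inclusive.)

Sorted: [0,1] [0,2] [3,6] [6,8] [5,11] [11,14] [15,16] [16,19] [16,20] [20,21] [24,25] [25,27] [26,29] [28,30]
{[0,1],[0,2]} hit by 1; {[3,6],[6,8],[5,11]} hit by 6; {[11,14]} hit by 14; {[15,16],[16,19],[16,20]} hit by 16; {[20,21]} hit by 21; {[24,25],[25,27]} hit by 25; {[26,29],[28,30]} hit by 29.
Points: 1, 6, 14, 16, 21, 25, 29 (7 total).

1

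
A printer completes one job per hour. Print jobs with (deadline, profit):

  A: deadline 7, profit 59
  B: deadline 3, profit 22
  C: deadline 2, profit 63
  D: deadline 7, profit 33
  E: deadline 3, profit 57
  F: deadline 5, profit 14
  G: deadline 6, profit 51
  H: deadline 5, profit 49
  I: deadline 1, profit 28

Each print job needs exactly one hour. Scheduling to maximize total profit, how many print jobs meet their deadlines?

Sort by profit descending; place each in the latest free slot ≤ its deadline.
Profit order: C=63 A=59 E=57 G=51 H=49 D=33 I=28 B=22 F=14
Assign: C→slot 2, A→slot 7, E→slot 3, G→slot 6, H→slot 5, D→slot 4, I→slot 1, B skipped, F skipped.
Slots: [1:I] [2:C] [3:E] [4:D] [5:H] [6:G] [7:A]
7 of 9 scheduled.

7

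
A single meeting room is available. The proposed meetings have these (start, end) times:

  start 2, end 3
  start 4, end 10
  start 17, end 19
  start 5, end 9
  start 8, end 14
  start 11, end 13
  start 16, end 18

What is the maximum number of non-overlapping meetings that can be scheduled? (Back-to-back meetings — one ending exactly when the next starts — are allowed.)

4

Sort by end time and greedily take each interval whose start is ≥ the last chosen end.
By end time: (2,3), (5,9), (4,10), (11,13), (8,14), (16,18), (17,19).
Pick (2,3); next start ≥ 3 → (5,9); next start ≥ 9 → (11,13); next start ≥ 13 → (16,18).
Selected 4 meetings.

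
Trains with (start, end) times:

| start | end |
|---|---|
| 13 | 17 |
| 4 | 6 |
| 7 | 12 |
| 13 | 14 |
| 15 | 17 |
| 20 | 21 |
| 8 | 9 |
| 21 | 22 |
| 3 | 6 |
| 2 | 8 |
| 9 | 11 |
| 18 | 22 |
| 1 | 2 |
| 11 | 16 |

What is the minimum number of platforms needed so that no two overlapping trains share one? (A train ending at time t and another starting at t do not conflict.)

3

Count concurrent intervals with a sweep; the peak is the room count.
Events (time:±→running): 1:+→1 2:-→0 2:+→1 3:+→2 4:+→3 … peak 3.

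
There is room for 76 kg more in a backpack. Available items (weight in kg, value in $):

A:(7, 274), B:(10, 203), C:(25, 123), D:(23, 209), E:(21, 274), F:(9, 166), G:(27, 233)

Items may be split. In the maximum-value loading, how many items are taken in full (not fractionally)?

Sort by value per unit weight and fill in that order.
Ratios (sorted): A 39.14, B 20.30, F 18.44, E 13.05, D 9.09, G 8.63, C 4.92
take A (7 @ 274); take B (10 @ 203); take F (9 @ 166); take E (21 @ 274); take D (23 @ 209); take 6/27 of G → 51.78. Capacity used 76/76.
5 item(s) taken whole; one partial (take 6/27 of G).

5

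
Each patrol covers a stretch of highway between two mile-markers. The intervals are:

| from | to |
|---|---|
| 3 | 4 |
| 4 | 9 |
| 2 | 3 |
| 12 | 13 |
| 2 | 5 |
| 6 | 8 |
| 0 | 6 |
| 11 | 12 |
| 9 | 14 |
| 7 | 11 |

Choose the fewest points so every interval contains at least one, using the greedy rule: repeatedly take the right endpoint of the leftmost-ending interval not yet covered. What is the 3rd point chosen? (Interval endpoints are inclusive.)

12

Sort by right endpoint; whenever an interval is uncovered, place a point at its right end.
By right end: [2,3]  [3,4]  [2,5]  [0,6]  [6,8]  [4,9]  [7,11]  [11,12]  [12,13]  [9,14]
[2,3] uncovered → point at 3; [6,8] uncovered → point at 8; [11,12] uncovered → point at 12.
Points: 3, 8, 12 (3 total).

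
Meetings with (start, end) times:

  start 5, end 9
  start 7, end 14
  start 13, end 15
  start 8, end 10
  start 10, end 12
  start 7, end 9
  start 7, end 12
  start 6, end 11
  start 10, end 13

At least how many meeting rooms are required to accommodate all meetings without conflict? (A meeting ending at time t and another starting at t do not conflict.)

Events (time:±→running): 5:+→1 6:+→2 7:+→3 7:+→4 7:+→5 8:+→6 … peak 6.

6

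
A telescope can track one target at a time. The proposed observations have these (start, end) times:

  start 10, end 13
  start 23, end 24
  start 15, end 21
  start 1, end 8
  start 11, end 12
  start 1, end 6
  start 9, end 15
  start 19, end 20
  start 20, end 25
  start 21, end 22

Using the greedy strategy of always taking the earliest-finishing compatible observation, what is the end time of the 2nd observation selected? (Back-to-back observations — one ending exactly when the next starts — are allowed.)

12

Sort by end time and greedily take each interval whose start is ≥ the last chosen end.
By end time: (1,6), (1,8), (11,12), (10,13), (9,15), (19,20), (15,21), (21,22), (23,24), (20,25).
Pick (1,6); next start ≥ 6 → (11,12); next start ≥ 12 → (19,20); next start ≥ 20 → (21,22); next start ≥ 22 → (23,24).
Selected: (1,6) (11,12) (19,20) (21,22) (23,24)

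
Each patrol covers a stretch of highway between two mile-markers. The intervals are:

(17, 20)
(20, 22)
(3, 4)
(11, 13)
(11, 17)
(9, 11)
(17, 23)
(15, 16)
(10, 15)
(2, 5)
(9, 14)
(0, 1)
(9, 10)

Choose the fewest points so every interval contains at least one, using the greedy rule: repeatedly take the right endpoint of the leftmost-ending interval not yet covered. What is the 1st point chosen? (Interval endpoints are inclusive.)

1

Sort by right endpoint; whenever an interval is uncovered, place a point at its right end.
By right end: [0,1]  [3,4]  [2,5]  [9,10]  [9,11]  [11,13]  [9,14]  [10,15]  [15,16]  [11,17]  [17,20]  [20,22]  [17,23]
[0,1] uncovered → point at 1; [3,4] uncovered → point at 4; [9,10] uncovered → point at 10; [11,13] uncovered → point at 13; [15,16] uncovered → point at 16; [17,20] uncovered → point at 20.
Points: 1, 4, 10, 13, 16, 20 (6 total).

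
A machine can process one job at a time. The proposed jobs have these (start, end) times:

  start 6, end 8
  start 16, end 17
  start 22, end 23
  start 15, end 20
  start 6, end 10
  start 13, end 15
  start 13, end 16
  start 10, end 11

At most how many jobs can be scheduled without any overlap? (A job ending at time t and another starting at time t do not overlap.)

Sorted by end: (6,8)  (6,10)  (10,11)  (13,15)  (13,16)  (16,17)  (15,20)  (22,23)
take (6,8); take (10,11); take (13,15); take (16,17); skip (15,20); take (22,23).
Selected 5 jobs.

5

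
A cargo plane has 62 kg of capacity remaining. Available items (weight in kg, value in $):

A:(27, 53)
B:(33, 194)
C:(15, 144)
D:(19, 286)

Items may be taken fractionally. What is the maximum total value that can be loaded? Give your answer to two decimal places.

594.61

Ratios (sorted): D 15.05, C 9.60, B 5.88, A 1.96
take D (19 @ 286); take C (15 @ 144); take 28/33 of B → 164.61. Capacity used 62/62.
Total value = 594.61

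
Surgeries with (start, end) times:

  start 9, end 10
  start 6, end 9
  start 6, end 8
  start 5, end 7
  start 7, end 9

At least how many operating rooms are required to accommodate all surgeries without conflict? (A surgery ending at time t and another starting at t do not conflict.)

3

starts: [5, 6, 6, 7, 9]
ends:   [7, 8, 9, 9, 10]
s5→1 s6→2 s6→3  — peak 3.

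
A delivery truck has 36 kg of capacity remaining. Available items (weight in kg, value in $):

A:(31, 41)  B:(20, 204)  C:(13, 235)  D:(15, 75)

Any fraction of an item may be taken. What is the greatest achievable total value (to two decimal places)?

Sort by value per unit weight and fill in that order.
Ratios (sorted): C 18.08, B 10.20, D 5.00, A 1.32
take C (13 @ 235); take B (20 @ 204); take 3/15 of D → 15.00. Capacity used 36/36.
Total value = 454.00

454.00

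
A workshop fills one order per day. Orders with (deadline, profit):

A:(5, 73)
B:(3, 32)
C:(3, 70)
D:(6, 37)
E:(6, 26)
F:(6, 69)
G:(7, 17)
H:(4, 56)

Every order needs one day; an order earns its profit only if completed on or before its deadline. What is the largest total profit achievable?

By profit: A(d5,73), C(d3,70), F(d6,69), H(d4,56), D(d6,37), B(d3,32), E(d6,26), G(d7,17)
A→slot 5; C→slot 3; F→slot 6; H→slot 4; D→slot 2; B→slot 1; E skipped; G→slot 7.
Profit = 32 + 37 + 70 + 56 + 73 + 69 + 17 = 354

354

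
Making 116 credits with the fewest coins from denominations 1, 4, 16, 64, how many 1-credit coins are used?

Use the largest denomination that fits, subtract, and repeat.
116 − 1×64→52 − 3×16→4 − 1×4→0
Count of 1: 0

0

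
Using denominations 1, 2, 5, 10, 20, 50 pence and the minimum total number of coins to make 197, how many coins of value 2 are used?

Greedy: take as many of the largest coin as possible, then repeat with the remainder.
197 = 3×50 + 2×20 + 1×5 + 1×2
Count of 2: 1

1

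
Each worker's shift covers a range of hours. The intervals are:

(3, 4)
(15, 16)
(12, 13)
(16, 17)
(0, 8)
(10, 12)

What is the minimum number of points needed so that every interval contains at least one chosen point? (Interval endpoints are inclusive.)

3

Sorted: [3,4] [0,8] [10,12] [12,13] [15,16] [16,17]
{[3,4],[0,8]} hit by 4; {[10,12],[12,13]} hit by 12; {[15,16],[16,17]} hit by 16.
Points: 4, 12, 16 (3 total).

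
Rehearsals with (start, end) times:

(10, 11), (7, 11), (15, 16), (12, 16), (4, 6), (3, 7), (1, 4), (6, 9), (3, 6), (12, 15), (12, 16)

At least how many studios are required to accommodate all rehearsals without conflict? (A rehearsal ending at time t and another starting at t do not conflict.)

3

The answer is the maximum number of intervals overlapping at any instant.
Events (time:±→running): 1:+→1 3:+→2 3:+→3 … peak 3.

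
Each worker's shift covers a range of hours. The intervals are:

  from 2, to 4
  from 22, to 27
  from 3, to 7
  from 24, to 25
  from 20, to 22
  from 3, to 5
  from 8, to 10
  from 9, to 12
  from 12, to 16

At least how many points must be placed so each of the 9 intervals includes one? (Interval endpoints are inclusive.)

Sort by right endpoint; whenever an interval is uncovered, place a point at its right end.
Sorted: [2,4] [3,5] [3,7] [8,10] [9,12] [12,16] [20,22] [24,25] [22,27]
{[2,4],[3,5],[3,7]} hit by 4; {[8,10],[9,12]} hit by 10; {[12,16]} hit by 16; {[20,22]} hit by 22; {[24,25],[22,27]} hit by 25.
Points: 4, 10, 16, 22, 25 (5 total).

5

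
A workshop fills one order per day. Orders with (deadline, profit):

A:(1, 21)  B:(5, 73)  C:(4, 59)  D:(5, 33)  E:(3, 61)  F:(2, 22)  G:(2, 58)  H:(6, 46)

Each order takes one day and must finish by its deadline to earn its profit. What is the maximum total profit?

Take jobs in profit order; each goes to the latest open slot no later than its deadline.
Profit order: B=73 E=61 C=59 G=58 H=46 D=33 F=22 A=21
Assign: B→slot 5, E→slot 3, C→slot 4, G→slot 2, H→slot 6, D→slot 1, F skipped, A skipped.
Slots: [1:D] [2:G] [3:E] [4:C] [5:B] [6:H]
Profit = 33 + 58 + 61 + 59 + 73 + 46 = 330

330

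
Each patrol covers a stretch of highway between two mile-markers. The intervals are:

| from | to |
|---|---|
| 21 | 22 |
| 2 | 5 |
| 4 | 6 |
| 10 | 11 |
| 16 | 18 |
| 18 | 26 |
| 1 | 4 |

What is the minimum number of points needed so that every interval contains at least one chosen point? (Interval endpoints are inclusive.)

Process intervals by earliest right end; each time one isn't hit yet, stab at its right endpoint.
Sorted: [1,4] [2,5] [4,6] [10,11] [16,18] [21,22] [18,26]
{[1,4],[2,5],[4,6]} hit by 4; {[10,11]} hit by 11; {[16,18]} hit by 18; {[21,22],[18,26]} hit by 22.
Points: 4, 11, 18, 22 (4 total).

4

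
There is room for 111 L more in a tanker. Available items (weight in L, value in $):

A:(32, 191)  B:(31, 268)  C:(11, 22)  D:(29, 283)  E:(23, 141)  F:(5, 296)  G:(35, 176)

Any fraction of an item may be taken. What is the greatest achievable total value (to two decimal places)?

Ratios (sorted): F 59.20, D 9.76, B 8.65, E 6.13, A 5.97, G 5.03, C 2.00
take F (5 @ 296); take D (29 @ 283); take B (31 @ 268); take E (23 @ 141); take 23/32 of A → 137.28. Capacity used 111/111.
Total value = 1125.28

1125.28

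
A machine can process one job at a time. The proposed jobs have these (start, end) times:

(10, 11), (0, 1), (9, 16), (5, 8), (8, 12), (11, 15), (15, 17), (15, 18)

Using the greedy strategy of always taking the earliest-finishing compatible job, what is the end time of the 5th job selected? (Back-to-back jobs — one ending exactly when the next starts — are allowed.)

17

Order by finish time; keep every interval that doesn't clash with the previous kept one.
By end time: (0,1), (5,8), (10,11), (8,12), (11,15), (9,16), (15,17), (15,18).
Pick (0,1); next start ≥ 1 → (5,8); next start ≥ 8 → (10,11); next start ≥ 11 → (11,15); next start ≥ 15 → (15,17).
Selected: (0,1) (5,8) (10,11) (11,15) (15,17)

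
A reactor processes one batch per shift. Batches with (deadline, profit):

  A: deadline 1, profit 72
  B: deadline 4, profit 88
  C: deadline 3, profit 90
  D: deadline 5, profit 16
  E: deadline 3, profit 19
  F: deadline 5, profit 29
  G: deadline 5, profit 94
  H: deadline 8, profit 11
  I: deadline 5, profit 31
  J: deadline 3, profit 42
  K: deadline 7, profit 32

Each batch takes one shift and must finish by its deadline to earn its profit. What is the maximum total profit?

429

Sort by profit descending; place each in the latest free slot ≤ its deadline.
By profit: G(d5,94), C(d3,90), B(d4,88), A(d1,72), J(d3,42), K(d7,32), I(d5,31), F(d5,29), E(d3,19), D(d5,16), H(d8,11)
G→slot 5; C→slot 3; B→slot 4; A→slot 1; J→slot 2; K→slot 7; I skipped; F skipped; E skipped; D skipped; H→slot 8.
Profit = 72 + 42 + 90 + 88 + 94 + 32 + 11 = 429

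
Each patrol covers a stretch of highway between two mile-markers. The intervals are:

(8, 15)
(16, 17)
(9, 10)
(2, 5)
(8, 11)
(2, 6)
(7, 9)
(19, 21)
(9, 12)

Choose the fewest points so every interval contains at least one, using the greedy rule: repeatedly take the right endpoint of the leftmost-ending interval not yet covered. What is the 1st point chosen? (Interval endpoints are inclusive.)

By right end: [2,5]  [2,6]  [7,9]  [9,10]  [8,11]  [9,12]  [8,15]  [16,17]  [19,21]
[2,5] uncovered → point at 5; [7,9] uncovered → point at 9; [16,17] uncovered → point at 17; [19,21] uncovered → point at 21.
Points: 5, 9, 17, 21 (4 total).

5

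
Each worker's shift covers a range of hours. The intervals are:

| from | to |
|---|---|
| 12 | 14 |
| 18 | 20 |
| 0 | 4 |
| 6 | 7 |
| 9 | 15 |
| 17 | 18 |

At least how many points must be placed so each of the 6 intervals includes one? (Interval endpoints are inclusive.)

Sort by right endpoint; whenever an interval is uncovered, place a point at its right end.
Sorted: [0,4] [6,7] [12,14] [9,15] [17,18] [18,20]
{[0,4]} hit by 4; {[6,7]} hit by 7; {[12,14],[9,15]} hit by 14; {[17,18],[18,20]} hit by 18.
Points: 4, 7, 14, 18 (4 total).

4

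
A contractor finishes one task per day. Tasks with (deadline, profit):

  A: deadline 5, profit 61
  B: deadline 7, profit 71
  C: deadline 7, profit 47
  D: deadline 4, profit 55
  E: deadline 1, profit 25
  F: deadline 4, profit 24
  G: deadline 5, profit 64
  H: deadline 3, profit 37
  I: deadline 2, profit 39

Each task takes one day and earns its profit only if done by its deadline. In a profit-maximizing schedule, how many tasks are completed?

Sort by profit descending; place each in the latest free slot ≤ its deadline.
Profit order: B=71 G=64 A=61 D=55 C=47 I=39 H=37 E=25 F=24
Assign: B→slot 7, G→slot 5, A→slot 4, D→slot 3, C→slot 6, I→slot 2, H→slot 1, E skipped, F skipped.
Slots: [1:H] [2:I] [3:D] [4:A] [5:G] [6:C] [7:B]
7 of 9 scheduled.

7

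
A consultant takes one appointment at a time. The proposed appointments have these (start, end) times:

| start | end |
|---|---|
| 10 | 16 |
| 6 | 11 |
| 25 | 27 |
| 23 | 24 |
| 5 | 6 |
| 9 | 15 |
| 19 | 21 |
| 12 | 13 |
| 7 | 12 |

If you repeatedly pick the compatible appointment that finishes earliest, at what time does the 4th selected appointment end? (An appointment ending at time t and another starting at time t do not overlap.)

Sorted by end: (5,6)  (6,11)  (7,12)  (12,13)  (9,15)  (10,16)  (19,21)  (23,24)  (25,27)
take (5,6); take (6,11); take (12,13); take (19,21); take (23,24); take (25,27).
Selected: (5,6) (6,11) (12,13) (19,21) (23,24) (25,27)

21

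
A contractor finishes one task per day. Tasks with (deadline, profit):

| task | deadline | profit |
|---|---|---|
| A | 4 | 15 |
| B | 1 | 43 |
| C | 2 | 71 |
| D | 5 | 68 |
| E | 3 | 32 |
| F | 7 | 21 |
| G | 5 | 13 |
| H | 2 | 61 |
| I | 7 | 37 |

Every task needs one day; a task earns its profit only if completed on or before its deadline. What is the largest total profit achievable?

305

Profit order: C=71 D=68 H=61 B=43 I=37 E=32 F=21 A=15 G=13
Assign: C→slot 2, D→slot 5, H→slot 1, B skipped, I→slot 7, E→slot 3, F→slot 6, A→slot 4, G skipped.
Slots: [1:H] [2:C] [3:E] [4:A] [5:D] [6:F] [7:I]
Profit = 61 + 71 + 32 + 15 + 68 + 21 + 37 = 305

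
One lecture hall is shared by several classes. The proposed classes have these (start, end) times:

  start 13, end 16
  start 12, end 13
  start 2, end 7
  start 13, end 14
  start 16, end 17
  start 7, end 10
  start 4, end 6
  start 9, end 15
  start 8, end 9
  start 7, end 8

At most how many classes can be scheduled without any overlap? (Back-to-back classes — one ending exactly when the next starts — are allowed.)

6

Sorted by end: (4,6)  (2,7)  (7,8)  (8,9)  (7,10)  (12,13)  (13,14)  (9,15)  (13,16)  (16,17)
take (4,6); take (7,8); take (8,9); take (12,13); take (13,14); skip (9,15); take (16,17).
Selected 6 classes.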